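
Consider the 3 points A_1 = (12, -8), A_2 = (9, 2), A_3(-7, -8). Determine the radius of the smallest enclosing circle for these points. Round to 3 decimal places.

Side lengths²: A_1A_2² = 109, A_1A_3² = 361, A_2A_3² = 356.
Since A_1A_3² = 361 < 356 + 109 = 465, the triangle is acute, so the smallest enclosing circle is the circumcircle.
Circumcentre = (2.5, -5.4), r² = 97.01.
r = √(97.01) ≈ 9.849.

9.849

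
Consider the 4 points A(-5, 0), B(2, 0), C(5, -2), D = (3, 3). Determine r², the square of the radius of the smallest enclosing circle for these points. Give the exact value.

26

The minimum enclosing circle of a finite set is fixed by two of the points (as a diameter) or three (as a circumcircle).
The farthest pair is A–C with squared distance 104. The circle on this segment as diameter has centre (0, -1) and r² = 104/4 = 26.
Check B: distance² to centre = 5 ≤ 26, so it lies inside.
All remaining points lie in this disk, and no smaller disk contains both endpoints, so this is the minimum enclosing circle.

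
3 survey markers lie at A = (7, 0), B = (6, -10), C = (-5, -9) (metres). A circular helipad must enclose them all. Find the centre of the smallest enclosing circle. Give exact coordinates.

(1, -4.5)

Side lengths²: AB² = 101, AC² = 225, BC² = 122.
Since AC² = 225 ≥ 122 + 101 = 223, the angle opposite AC is not acute, so the smallest enclosing circle has AC as diameter.
Centre = midpoint of AC = (1, -4.5), r² = 225/4 = 56.25.
Centre = (1, -4.5).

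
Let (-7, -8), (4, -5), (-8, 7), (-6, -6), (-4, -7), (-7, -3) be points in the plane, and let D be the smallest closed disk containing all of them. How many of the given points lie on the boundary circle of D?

The minimum enclosing circle is determined by three boundary points: (-7, -8), (4, -5), (-8, 7).
Their circumcentre is (-45/14, -3/14) with r² = 7345/98.
The farthest remaining point (-4, -7) is at distance² 4573/98 ≤ 7345/98.
The points at distance exactly r from the centre are (-7, -8), (4, -5), (-8, 7) — 3 points.

3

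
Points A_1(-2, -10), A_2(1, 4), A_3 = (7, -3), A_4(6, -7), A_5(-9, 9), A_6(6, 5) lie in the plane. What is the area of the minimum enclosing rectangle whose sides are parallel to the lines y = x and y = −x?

In coordinates u = x + y, v = x − y the rectangle is axis-aligned; the map (x,y)→(u,v) scales areas by 2.
u-values: -12, 5, 4, -1, 0, 11; range = 11 − (-12) = 23.
v-values: 8, -3, 10, 13, -18, 1; range = 13 − (-18) = 31.
Area = (23 × 31) / 2 = 356.5.

356.5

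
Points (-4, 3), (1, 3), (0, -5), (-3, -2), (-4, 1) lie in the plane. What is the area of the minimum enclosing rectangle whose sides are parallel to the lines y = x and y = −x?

54

In coordinates u = x + y, v = x − y the rectangle is axis-aligned; the map (x,y)→(u,v) scales areas by 2.
u-values: -1, 4, -5, -5, -3; range = 4 − (-5) = 9.
v-values: -7, -2, 5, -1, -5; range = 5 − (-7) = 12.
Area = (9 × 12) / 2 = 54.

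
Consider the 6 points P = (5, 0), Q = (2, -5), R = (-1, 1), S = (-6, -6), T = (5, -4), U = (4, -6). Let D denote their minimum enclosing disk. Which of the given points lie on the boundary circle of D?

A smallest enclosing disk is always determined by at most three of the input points on its boundary.
The farthest pair is P–S with squared distance 157. The circle on this segment as diameter has centre (-0.5, -3) and r² = 157/4 = 39.25.
Check Q: distance² to centre = 10.25 ≤ 39.25, so it lies inside.
All remaining points lie in this disk, and no smaller disk contains both endpoints, so this is the minimum enclosing circle.
The points at distance exactly r from the centre are P, S — 2 points.

P, S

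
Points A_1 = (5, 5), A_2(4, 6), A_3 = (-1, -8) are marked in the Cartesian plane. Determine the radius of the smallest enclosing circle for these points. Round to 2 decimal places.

Side lengths²: A_1A_2² = 2, A_1A_3² = 205, A_2A_3² = 221.
Since A_2A_3² = 221 ≥ 205 + 2 = 207, the angle opposite A_2A_3 is not acute, so the smallest enclosing circle has A_2A_3 as diameter.
Centre = midpoint of A_2A_3 = (1.5, -1), r² = 221/4 = 55.25.
r = √(55.25) ≈ 7.43.

7.43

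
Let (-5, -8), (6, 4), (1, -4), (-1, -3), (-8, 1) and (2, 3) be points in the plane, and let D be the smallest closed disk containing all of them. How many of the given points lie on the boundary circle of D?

3

By Welzl's lemma the MEC is supported by two points (diametrically opposite) or three points (on a circumcircle).
The minimum enclosing circle is determined by three boundary points: (-5, -8), (6, 4), (-8, 1).
Their circumcentre is (-1/6, -25/18) with r² = 10865/162.
The farthest remaining point (2, 3) is at distance² 3881/162 ≤ 10865/162.
The points at distance exactly r from the centre are (-5, -8), (6, 4), (-8, 1) — 3 points.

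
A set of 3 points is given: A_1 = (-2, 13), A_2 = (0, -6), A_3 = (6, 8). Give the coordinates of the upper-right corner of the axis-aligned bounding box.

(6, 13)

x-range [-2, 6], y-range [-6, 13].
The upper-right corner is (6, 13).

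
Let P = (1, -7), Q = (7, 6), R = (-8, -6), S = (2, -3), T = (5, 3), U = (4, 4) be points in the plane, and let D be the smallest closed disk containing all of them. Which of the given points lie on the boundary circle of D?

The farthest pair is Q–R with squared distance 369. The circle on this segment as diameter has centre (-0.5, 0) and r² = 369/4 = 92.25.
Check P: distance² to centre = 51.25 ≤ 92.25, so it lies inside.
All remaining points lie in this disk, and no smaller disk contains both endpoints, so this is the minimum enclosing circle.
The points at distance exactly r from the centre are Q, R — 2 points.

Q, R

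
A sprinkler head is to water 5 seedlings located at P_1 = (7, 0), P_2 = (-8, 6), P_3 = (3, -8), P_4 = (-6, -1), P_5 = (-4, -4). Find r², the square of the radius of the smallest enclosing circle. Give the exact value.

45965/576

By Welzl's lemma the MEC is supported by two points (diametrically opposite) or three points (on a circumcircle).
The minimum enclosing circle is determined by three boundary points: P_1, P_2, P_3.
Their circumcentre is (-23/12, -13/24) with r² = 45965/576.
The farthest remaining point P_4 is at distance² 9725/576 ≤ 45965/576.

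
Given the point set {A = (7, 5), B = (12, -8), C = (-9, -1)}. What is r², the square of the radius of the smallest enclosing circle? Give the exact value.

122.5

Side lengths²: AB² = 194, AC² = 292, BC² = 490.
Since BC² = 490 ≥ 292 + 194 = 486, the angle opposite BC is not acute, so the smallest enclosing circle has BC as diameter.
Centre = midpoint of BC = (1.5, -4.5), r² = 490/4 = 122.5.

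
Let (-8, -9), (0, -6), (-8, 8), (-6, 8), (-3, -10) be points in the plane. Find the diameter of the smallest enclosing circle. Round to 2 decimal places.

The farthest pair is (-8, 8)–(-3, -10) with squared distance 349. The circle on this segment as diameter has centre (-5.5, -1) and r² = 349/4 = 87.25.
Check (-8, -9): distance² to centre = 70.25 ≤ 87.25, so it lies inside.
All remaining points lie in this disk, and no smaller disk contains both endpoints, so this is the minimum enclosing circle.
Diameter = 2r = 2√(87.25) ≈ 18.68.

18.68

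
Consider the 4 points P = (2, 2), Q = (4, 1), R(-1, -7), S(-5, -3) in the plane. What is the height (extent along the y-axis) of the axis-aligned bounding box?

9

max y = 2, min y = -7, so height = 9.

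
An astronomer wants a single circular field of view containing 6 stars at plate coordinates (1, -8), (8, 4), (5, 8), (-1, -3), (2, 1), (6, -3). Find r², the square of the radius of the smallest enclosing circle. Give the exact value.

The minimum enclosing circle of a finite set is fixed by two of the points (as a diameter) or three (as a circumcircle).
The farthest pair is (1, -8)–(5, 8) with squared distance 272. The circle on this segment as diameter has centre (3, 0) and r² = 272/4 = 68.
Check (8, 4): distance² to centre = 41 ≤ 68, so it lies inside.
All remaining points lie in this disk, and no smaller disk contains both endpoints, so this is the minimum enclosing circle.

68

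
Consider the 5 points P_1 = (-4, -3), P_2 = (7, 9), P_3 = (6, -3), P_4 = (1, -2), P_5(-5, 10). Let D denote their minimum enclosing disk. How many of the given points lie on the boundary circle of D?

The farthest pair is P_3–P_5 with squared distance 290. The circle on this segment as diameter has centre (0.5, 3.5) and r² = 290/4 = 72.5.
Check P_1: distance² to centre = 62.5 ≤ 72.5, so it lies inside.
All remaining points lie in this disk, and no smaller disk contains both endpoints, so this is the minimum enclosing circle.
The points at distance exactly r from the centre are P_2, P_3, P_5 — 3 points.

3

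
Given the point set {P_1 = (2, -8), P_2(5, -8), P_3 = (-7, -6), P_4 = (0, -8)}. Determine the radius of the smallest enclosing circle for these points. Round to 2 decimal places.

The farthest pair is P_2–P_3 with squared distance 148. The circle on this segment as diameter has centre (-1, -7) and r² = 148/4 = 37.
Check P_1: distance² to centre = 10 ≤ 37, so it lies inside.
All remaining points lie in this disk, and no smaller disk contains both endpoints, so this is the minimum enclosing circle.
r = √37 ≈ 6.08.

6.08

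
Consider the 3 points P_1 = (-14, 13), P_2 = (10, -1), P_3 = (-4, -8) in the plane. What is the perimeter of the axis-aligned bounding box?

90

Width = max x − min x = 10 − (-14) = 24.
Height = max y − min y = 13 − (-8) = 21.
Perimeter = 2(24 + 21) = 90.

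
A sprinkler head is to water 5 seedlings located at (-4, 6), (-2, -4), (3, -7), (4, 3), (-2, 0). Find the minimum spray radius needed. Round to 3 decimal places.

7.382

The farthest pair is (-4, 6)–(3, -7) with squared distance 218. The circle on this segment as diameter has centre (-0.5, -0.5) and r² = 218/4 = 54.5.
Check (-2, -4): distance² to centre = 14.5 ≤ 54.5, so it lies inside.
All remaining points lie in this disk, and no smaller disk contains both endpoints, so this is the minimum enclosing circle.
r = √(54.5) ≈ 7.382.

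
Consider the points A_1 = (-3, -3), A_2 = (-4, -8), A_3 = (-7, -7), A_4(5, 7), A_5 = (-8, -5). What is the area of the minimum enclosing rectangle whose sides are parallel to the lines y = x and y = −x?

91

In coordinates u = x + y, v = x − y the rectangle is axis-aligned; the map (x,y)→(u,v) scales areas by 2.
u-values: -6, -12, -14, 12, -13; range = 12 − (-14) = 26.
v-values: 0, 4, 0, -2, -3; range = 4 − (-3) = 7.
Area = (26 × 7) / 2 = 91.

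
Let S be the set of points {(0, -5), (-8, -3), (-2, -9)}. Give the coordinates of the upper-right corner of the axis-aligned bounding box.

x-range [-8, 0], y-range [-9, -3].
The upper-right corner is (0, -3).

(0, -3)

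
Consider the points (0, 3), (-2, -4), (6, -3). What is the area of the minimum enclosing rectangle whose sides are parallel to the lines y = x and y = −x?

54

In coordinates u = x + y, v = x − y the rectangle is axis-aligned; the map (x,y)→(u,v) scales areas by 2.
u-values: 3, -6, 3; range = 3 − (-6) = 9.
v-values: -3, 2, 9; range = 9 − (-3) = 12.
Area = (9 × 12) / 2 = 54.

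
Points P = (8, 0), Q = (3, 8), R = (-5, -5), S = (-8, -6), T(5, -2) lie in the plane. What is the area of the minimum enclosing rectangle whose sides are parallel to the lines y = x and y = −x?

In coordinates u = x + y, v = x − y the rectangle is axis-aligned; the map (x,y)→(u,v) scales areas by 2.
u-values: 8, 11, -10, -14, 3; range = 11 − (-14) = 25.
v-values: 8, -5, 0, -2, 7; range = 8 − (-5) = 13.
Area = (25 × 13) / 2 = 162.5.

162.5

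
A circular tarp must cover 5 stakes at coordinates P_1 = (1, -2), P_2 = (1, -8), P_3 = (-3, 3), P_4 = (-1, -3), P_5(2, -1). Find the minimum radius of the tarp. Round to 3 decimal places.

5.852

A smallest enclosing disk is always determined by at most three of the input points on its boundary.
The farthest pair is P_2–P_3 with squared distance 137. The circle on this segment as diameter has centre (-1, -2.5) and r² = 137/4 = 34.25.
Check P_1: distance² to centre = 4.25 ≤ 34.25, so it lies inside.
All remaining points lie in this disk, and no smaller disk contains both endpoints, so this is the minimum enclosing circle.
r = √(34.25) ≈ 5.852.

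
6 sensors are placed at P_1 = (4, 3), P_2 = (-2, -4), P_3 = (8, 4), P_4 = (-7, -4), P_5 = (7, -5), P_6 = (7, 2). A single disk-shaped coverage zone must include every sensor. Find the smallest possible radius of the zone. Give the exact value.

8.5

A smallest enclosing disk is always determined by at most three of the input points on its boundary.
The farthest pair is P_3–P_4 with squared distance 289. The circle on this segment as diameter has centre (0.5, 0) and r² = 289/4 = 72.25.
Check P_1: distance² to centre = 21.25 ≤ 72.25, so it lies inside.
All remaining points lie in this disk, and no smaller disk contains both endpoints, so this is the minimum enclosing circle.
r = √(72.25) = 8.5.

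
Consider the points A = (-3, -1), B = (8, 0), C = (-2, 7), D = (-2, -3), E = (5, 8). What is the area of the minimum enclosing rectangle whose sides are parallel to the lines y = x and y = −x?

In coordinates u = x + y, v = x − y the rectangle is axis-aligned; the map (x,y)→(u,v) scales areas by 2.
u-values: -4, 8, 5, -5, 13; range = 13 − (-5) = 18.
v-values: -2, 8, -9, 1, -3; range = 8 − (-9) = 17.
Area = (18 × 17) / 2 = 153.

153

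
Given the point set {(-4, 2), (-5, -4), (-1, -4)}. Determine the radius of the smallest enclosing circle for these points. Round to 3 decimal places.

3.400

Call the three points A, B, C in the order given.
Side lengths²: AB² = 37, AC² = 45, BC² = 16.
Since AC² = 45 < 37 + 16 = 53, the triangle is acute, so the smallest enclosing circle is the circumcircle.
Circumcentre = (-3, -1.25), r² = 11.5625.
r = √(11.5625) ≈ 3.400.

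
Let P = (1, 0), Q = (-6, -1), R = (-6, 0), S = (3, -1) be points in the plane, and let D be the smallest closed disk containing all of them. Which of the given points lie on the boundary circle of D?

Q, R, S

The minimum enclosing circle of a finite set is fixed by two of the points (as a diameter) or three (as a circumcircle).
The farthest pair is R–S with squared distance 82. The circle on this segment as diameter has centre (-1.5, -0.5) and r² = 82/4 = 20.5.
Check P: distance² to centre = 6.5 ≤ 20.5, so it lies inside.
All remaining points lie in this disk, and no smaller disk contains both endpoints, so this is the minimum enclosing circle.
The points at distance exactly r from the centre are Q, R, S — 3 points.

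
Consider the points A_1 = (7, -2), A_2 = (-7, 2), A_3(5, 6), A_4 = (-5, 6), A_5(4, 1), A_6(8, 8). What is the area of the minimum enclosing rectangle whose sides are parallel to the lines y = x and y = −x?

In coordinates u = x + y, v = x − y the rectangle is axis-aligned; the map (x,y)→(u,v) scales areas by 2.
u-values: 5, -5, 11, 1, 5, 16; range = 16 − (-5) = 21.
v-values: 9, -9, -1, -11, 3, 0; range = 9 − (-11) = 20.
Area = (21 × 20) / 2 = 210.

210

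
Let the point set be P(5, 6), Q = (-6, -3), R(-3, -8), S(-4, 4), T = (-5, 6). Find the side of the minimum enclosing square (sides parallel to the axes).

The bounding box has width 11 and height 14.
An axis-aligned square enclosing the set must have side ≥ max(width, height).
So the minimum side is max(11, 14) = 14.

14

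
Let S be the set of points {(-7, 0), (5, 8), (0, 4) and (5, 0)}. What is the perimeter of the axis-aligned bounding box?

40

Width = max x − min x = 5 − (-7) = 12.
Height = max y − min y = 8 − 0 = 8.
Perimeter = 2(12 + 8) = 40.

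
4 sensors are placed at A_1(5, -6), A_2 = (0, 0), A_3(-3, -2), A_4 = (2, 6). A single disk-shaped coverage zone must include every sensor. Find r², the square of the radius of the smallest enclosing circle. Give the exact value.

By Welzl's lemma the MEC is supported by two points (diametrically opposite) or three points (on a circumcircle).
The minimum enclosing circle is determined by three boundary points: A_1, A_3, A_4.
Their circumcentre is (41/14, -1/7) with r² = 7565/196.
The farthest remaining point A_2 is at distance² 1685/196 ≤ 7565/196.

7565/196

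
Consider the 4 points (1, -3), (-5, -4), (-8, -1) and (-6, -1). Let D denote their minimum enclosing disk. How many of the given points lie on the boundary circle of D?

2

By Welzl's lemma the MEC is supported by two points (diametrically opposite) or three points (on a circumcircle).
The farthest pair is (1, -3)–(-8, -1) with squared distance 85. The circle on this segment as diameter has centre (-3.5, -2) and r² = 85/4 = 21.25.
Check (-5, -4): distance² to centre = 6.25 ≤ 21.25, so it lies inside.
All remaining points lie in this disk, and no smaller disk contains both endpoints, so this is the minimum enclosing circle.
The points at distance exactly r from the centre are (1, -3), (-8, -1) — 2 points.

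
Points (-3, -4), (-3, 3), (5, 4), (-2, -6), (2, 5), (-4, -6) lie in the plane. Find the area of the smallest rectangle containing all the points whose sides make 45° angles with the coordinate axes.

In coordinates u = x + y, v = x − y the rectangle is axis-aligned; the map (x,y)→(u,v) scales areas by 2.
u-values: -7, 0, 9, -8, 7, -10; range = 9 − (-10) = 19.
v-values: 1, -6, 1, 4, -3, 2; range = 4 − (-6) = 10.
Area = (19 × 10) / 2 = 95.

95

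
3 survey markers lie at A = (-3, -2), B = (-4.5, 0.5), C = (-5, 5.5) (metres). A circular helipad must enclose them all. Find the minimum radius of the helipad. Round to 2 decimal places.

Side lengths²: AB² = 8.5, AC² = 60.25, BC² = 25.25.
Since AC² = 60.25 ≥ 25.25 + 8.5 = 33.75, the angle opposite AC is not acute, so the smallest enclosing circle has AC as diameter.
Centre = midpoint of AC = (-4, 1.75), r² = 60.25/4 = 15.0625.
r = √(15.0625) ≈ 3.88.

3.88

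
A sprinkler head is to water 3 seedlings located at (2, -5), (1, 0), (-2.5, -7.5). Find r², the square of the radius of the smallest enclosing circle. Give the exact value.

Call the three points A, B, C in the order given.
Side lengths²: AB² = 26, AC² = 26.5, BC² = 68.5.
Since BC² = 68.5 ≥ 26.5 + 26 = 52.5, the angle opposite BC is not acute, so the smallest enclosing circle has BC as diameter.
Centre = midpoint of BC = (-0.75, -3.75), r² = 68.5/4 = 17.125.

17.125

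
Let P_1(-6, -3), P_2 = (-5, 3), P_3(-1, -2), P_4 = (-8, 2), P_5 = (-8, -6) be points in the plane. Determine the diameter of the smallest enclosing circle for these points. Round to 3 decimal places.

The minimum enclosing circle of a finite set is fixed by two of the points (as a diameter) or three (as a circumcircle).
The minimum enclosing circle is determined by three boundary points: P_2, P_3, P_5.
Their circumcentre is (-197/34, -59/34) with r² = 13325/578.
The farthest remaining point P_4 is at distance² 10877/578 ≤ 13325/578.
Diameter = 2r = 2√(13325/578) ≈ 9.603.

9.603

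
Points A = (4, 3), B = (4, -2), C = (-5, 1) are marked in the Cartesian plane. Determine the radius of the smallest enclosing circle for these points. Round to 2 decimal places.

4.86

Side lengths²: AB² = 25, AC² = 85, BC² = 90.
Since BC² = 90 < 85 + 25 = 110, the triangle is acute, so the smallest enclosing circle is the circumcircle.
Circumcentre = (-1/6, 0.5), r² = 425/18.
r = √(425/18) ≈ 4.86.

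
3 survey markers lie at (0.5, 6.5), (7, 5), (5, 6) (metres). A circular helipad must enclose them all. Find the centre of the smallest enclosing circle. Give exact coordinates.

Call the three points A, B, C in the order given.
Side lengths²: AB² = 44.5, AC² = 20.5, BC² = 5.
Since AB² = 44.5 ≥ 20.5 + 5 = 25.5, the angle opposite AB is not acute, so the smallest enclosing circle has AB as diameter.
Centre = midpoint of AB = (3.75, 5.75), r² = 44.5/4 = 11.125.
Centre = (3.75, 5.75).

(3.75, 5.75)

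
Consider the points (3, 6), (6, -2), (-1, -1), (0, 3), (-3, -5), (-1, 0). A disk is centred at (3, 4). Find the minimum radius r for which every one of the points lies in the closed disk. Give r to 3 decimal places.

10.817

The required radius is the distance from (3, 4) to the farthest point.
Squared distances: 4, 45, 41, 10, 117, 32.
Maximum is 117, attained at (-3, -5).
r = √117 ≈ 10.817.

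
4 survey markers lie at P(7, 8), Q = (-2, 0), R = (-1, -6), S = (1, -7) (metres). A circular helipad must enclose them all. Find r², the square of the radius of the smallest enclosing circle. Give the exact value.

The minimum enclosing circle is determined by three boundary points: P, R, S.
Their circumcentre is (43/12, 2/3) with r² = 9425/144.
The farthest remaining point Q is at distance² 4553/144 ≤ 9425/144.

9425/144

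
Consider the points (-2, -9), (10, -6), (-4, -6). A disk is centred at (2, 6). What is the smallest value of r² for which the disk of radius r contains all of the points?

The required radius is the distance from (2, 6) to the farthest point.
Squared distances: 241, 208, 180.
Maximum is 241, attained at (-2, -9).

241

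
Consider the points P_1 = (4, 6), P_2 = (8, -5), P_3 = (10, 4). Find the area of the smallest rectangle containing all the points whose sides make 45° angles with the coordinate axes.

In coordinates u = x + y, v = x − y the rectangle is axis-aligned; the map (x,y)→(u,v) scales areas by 2.
u-values: 10, 3, 14; range = 14 − 3 = 11.
v-values: -2, 13, 6; range = 13 − (-2) = 15.
Area = (11 × 15) / 2 = 82.5.

82.5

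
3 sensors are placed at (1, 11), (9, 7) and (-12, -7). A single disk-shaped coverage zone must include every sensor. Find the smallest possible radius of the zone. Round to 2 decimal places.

12.62

Call the three points A, B, C in the order given.
Side lengths²: AB² = 80, AC² = 493, BC² = 637.
Since BC² = 637 ≥ 493 + 80 = 573, the angle opposite BC is not acute, so the smallest enclosing circle has BC as diameter.
Centre = midpoint of BC = (-1.5, 0), r² = 637/4 = 159.25.
r = √(159.25) ≈ 12.62.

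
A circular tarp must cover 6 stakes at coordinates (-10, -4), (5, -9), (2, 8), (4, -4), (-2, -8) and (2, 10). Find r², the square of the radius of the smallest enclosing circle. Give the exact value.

The minimum enclosing circle of a finite set is fixed by two of the points (as a diameter) or three (as a circumcircle).
The minimum enclosing circle is determined by three boundary points: (-10, -4), (5, -9), (2, 10).
Their circumcentre is (-10/27, -1/9) with r² = 78625/729.
The farthest remaining point (2, 8) is at distance² 52057/729 ≤ 78625/729.

78625/729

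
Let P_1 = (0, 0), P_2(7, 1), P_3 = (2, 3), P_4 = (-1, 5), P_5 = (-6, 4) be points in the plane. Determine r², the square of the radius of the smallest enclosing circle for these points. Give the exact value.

44.5

A smallest enclosing disk is always determined by at most three of the input points on its boundary.
The farthest pair is P_2–P_5 with squared distance 178. The circle on this segment as diameter has centre (0.5, 2.5) and r² = 178/4 = 44.5.
Check P_1: distance² to centre = 6.5 ≤ 44.5, so it lies inside.
All remaining points lie in this disk, and no smaller disk contains both endpoints, so this is the minimum enclosing circle.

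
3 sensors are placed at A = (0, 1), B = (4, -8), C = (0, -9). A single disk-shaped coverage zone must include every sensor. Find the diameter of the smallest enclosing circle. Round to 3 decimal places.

Side lengths²: AB² = 97, AC² = 100, BC² = 17.
Since AC² = 100 < 97 + 17 = 114, the triangle is acute, so the smallest enclosing circle is the circumcircle.
Circumcentre = (0.875, -4), r² = 25.765625.
Diameter = 2r = 2√(25.765625) ≈ 10.152.

10.152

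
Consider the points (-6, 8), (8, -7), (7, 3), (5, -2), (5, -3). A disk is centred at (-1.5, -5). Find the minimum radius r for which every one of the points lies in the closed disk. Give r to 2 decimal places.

The required radius is the distance from (-1.5, -5) to the farthest point.
Squared distances: 189.25, 94.25, 136.25, 51.25, 46.25.
Maximum is 189.25, attained at (-6, 8).
r = √(189.25) ≈ 13.76.

13.76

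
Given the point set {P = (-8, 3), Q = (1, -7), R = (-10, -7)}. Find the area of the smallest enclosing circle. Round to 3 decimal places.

Side lengths²: PQ² = 181, PR² = 104, QR² = 121.
Since PQ² = 181 < 121 + 104 = 225, the triangle is acute, so the smallest enclosing circle is the circumcircle.
Circumcentre = (-4.5, -2.9), r² = 47.06.
Area = π·r² = π·47.06 ≈ 147.843.

147.843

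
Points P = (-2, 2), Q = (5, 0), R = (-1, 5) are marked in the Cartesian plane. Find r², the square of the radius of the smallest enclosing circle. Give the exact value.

Side lengths²: PQ² = 53, PR² = 10, QR² = 61.
Since QR² = 61 < 53 + 10 = 63, the triangle is acute, so the smallest enclosing circle is the circumcircle.
Circumcentre = (87/46, 109/46), r² = 16165/1058.

16165/1058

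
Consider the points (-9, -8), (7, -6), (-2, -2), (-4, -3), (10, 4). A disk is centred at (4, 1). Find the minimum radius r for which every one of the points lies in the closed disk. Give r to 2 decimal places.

15.81

The required radius is the distance from (4, 1) to the farthest point.
Squared distances: 250, 58, 45, 80, 45.
Maximum is 250, attained at (-9, -8).
r = √250 ≈ 15.81.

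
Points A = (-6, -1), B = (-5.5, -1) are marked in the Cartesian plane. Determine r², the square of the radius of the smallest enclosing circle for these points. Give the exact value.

The smallest circle enclosing two points has them as diameter endpoints.
Centre = midpoint = (-5.75, -1); r² = |AB|²/4 = 0.25/4 = 0.0625.

0.0625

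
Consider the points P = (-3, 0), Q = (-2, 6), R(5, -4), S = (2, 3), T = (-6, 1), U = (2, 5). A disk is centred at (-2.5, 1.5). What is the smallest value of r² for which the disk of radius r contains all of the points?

86.5

The required radius is the distance from (-2.5, 1.5) to the farthest point.
Squared distances: 2.5, 20.5, 86.5, 22.5, 12.5, 32.5.
Maximum is 86.5, attained at R.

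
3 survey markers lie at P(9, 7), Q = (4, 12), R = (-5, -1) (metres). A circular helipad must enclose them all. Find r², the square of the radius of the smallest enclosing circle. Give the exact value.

Side lengths²: PQ² = 50, PR² = 260, QR² = 250.
Since PR² = 260 < 250 + 50 = 300, the triangle is acute, so the smallest enclosing circle is the circumcircle.
Circumcentre = (14/11, 47/11), r² = 8125/121.

8125/121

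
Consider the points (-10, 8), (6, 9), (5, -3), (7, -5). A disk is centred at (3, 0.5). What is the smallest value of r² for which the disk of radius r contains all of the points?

The required radius is the distance from (3, 0.5) to the farthest point.
Squared distances: 225.25, 81.25, 16.25, 46.25.
Maximum is 225.25, attained at (-10, 8).

225.25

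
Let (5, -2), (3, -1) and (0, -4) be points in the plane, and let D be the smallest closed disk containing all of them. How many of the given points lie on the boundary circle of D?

Call the three points A, B, C in the order given.
Side lengths²: AB² = 5, AC² = 29, BC² = 18.
Since AC² = 29 ≥ 18 + 5 = 23, the angle opposite AC is not acute, so the smallest enclosing circle has AC as diameter.
Centre = midpoint of AC = (2.5, -3), r² = 29/4 = 7.25.
The points at distance exactly r from the centre are (5, -2), (0, -4) — 2 points.

2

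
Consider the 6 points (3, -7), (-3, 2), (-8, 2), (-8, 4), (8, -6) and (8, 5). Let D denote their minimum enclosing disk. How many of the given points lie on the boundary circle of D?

3

A smallest enclosing disk is always determined by at most three of the input points on its boundary.
The minimum enclosing circle is determined by three boundary points: (-8, 4), (8, -6), (8, 5).
Their circumcentre is (0.3125, -0.5) with r² = 89.34765625.
The farthest remaining point (-8, 2) is at distance² 75.34765625 ≤ 89.34765625.
The points at distance exactly r from the centre are (-8, 4), (8, -6), (8, 5) — 3 points.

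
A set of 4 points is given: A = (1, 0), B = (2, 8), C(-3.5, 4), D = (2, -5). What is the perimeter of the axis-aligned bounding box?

37

Width = max x − min x = 2 − (-3.5) = 5.5.
Height = max y − min y = 8 − (-5) = 13.
Perimeter = 2(5.5 + 13) = 37.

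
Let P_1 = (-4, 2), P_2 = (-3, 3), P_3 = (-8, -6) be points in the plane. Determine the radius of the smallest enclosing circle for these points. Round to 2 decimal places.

5.15

Side lengths²: P_1P_2² = 2, P_1P_3² = 80, P_2P_3² = 106.
Since P_2P_3² = 106 ≥ 80 + 2 = 82, the angle opposite P_2P_3 is not acute, so the smallest enclosing circle has P_2P_3 as diameter.
Centre = midpoint of P_2P_3 = (-5.5, -1.5), r² = 106/4 = 26.5.
r = √(26.5) ≈ 5.15.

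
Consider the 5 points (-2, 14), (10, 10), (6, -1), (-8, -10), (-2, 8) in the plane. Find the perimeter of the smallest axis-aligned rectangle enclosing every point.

84

Width = max x − min x = 10 − (-8) = 18.
Height = max y − min y = 14 − (-10) = 24.
Perimeter = 2(18 + 24) = 84.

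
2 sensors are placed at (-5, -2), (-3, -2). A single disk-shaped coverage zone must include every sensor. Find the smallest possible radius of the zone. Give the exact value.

The smallest circle enclosing two points has them as diameter endpoints.
Centre = midpoint = (-4, -2); r² = |(-5, -2)−(-3, -2)|²/4 = 4/4 = 1.
r = √1 = 1.

1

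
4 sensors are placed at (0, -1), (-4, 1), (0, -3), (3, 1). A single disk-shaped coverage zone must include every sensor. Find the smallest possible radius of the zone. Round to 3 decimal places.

3.536

The minimum enclosing circle of a finite set is fixed by two of the points (as a diameter) or three (as a circumcircle).
The minimum enclosing circle is determined by three boundary points: (-4, 1), (0, -3), (3, 1).
Their circumcentre is (-0.5, 0.5) with r² = 12.5.
The farthest remaining point (0, -1) is at distance² 2.5 ≤ 12.5.
r = √(12.5) ≈ 3.536.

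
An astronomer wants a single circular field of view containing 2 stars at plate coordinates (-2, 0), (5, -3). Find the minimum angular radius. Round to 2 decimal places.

The smallest circle enclosing two points has them as diameter endpoints.
Centre = midpoint = (1.5, -1.5); r² = |(-2, 0)−(5, -3)|²/4 = 58/4 = 14.5.
r = √(14.5) ≈ 3.81.

3.81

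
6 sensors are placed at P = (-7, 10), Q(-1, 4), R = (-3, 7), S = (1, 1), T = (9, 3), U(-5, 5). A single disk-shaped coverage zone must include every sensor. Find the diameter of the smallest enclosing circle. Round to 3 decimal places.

17.464

By Welzl's lemma the MEC is supported by two points (diametrically opposite) or three points (on a circumcircle).
The farthest pair is P–T with squared distance 305. The circle on this segment as diameter has centre (1, 6.5) and r² = 305/4 = 76.25.
Check Q: distance² to centre = 10.25 ≤ 76.25, so it lies inside.
All remaining points lie in this disk, and no smaller disk contains both endpoints, so this is the minimum enclosing circle.
Diameter = 2r = 2√(76.25) ≈ 17.464.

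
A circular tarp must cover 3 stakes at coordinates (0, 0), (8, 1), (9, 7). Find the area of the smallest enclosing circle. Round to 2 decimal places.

Call the three points A, B, C in the order given.
Side lengths²: AB² = 65, AC² = 130, BC² = 37.
Since AC² = 130 ≥ 65 + 37 = 102, the angle opposite AC is not acute, so the smallest enclosing circle has AC as diameter.
Centre = midpoint of AC = (4.5, 3.5), r² = 130/4 = 32.5.
Area = π·r² = π·32.5 ≈ 102.10.

102.10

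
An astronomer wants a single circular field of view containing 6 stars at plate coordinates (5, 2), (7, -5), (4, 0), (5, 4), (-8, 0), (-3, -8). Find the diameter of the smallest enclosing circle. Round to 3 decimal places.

A smallest enclosing disk is always determined by at most three of the input points on its boundary.
The minimum enclosing circle is determined by three boundary points: (7, -5), (5, 4), (-8, 0).
Their circumcentre is (-0.3, -1.9) with r² = 62.9.
The farthest remaining point (-3, -8) is at distance² 44.5 ≤ 62.9.
Diameter = 2r = 2√(62.9) ≈ 15.862.

15.862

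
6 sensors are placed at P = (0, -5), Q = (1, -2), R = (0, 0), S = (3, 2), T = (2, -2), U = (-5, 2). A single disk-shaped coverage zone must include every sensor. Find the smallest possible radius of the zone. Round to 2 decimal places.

The minimum enclosing circle of a finite set is fixed by two of the points (as a diameter) or three (as a circumcircle).
The minimum enclosing circle is determined by three boundary points: P, S, U.
Their circumcentre is (-1, -3/7) with r² = 1073/49.
The farthest remaining point T is at distance² 562/49 ≤ 1073/49.
r = √(1073/49) ≈ 4.68.

4.68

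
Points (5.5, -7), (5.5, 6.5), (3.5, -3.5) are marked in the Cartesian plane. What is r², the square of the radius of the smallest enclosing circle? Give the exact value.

Call the three points A, B, C in the order given.
Side lengths²: AB² = 182.25, AC² = 16.25, BC² = 104.
Since AB² = 182.25 ≥ 104 + 16.25 = 120.25, the angle opposite AB is not acute, so the smallest enclosing circle has AB as diameter.
Centre = midpoint of AB = (5.5, -0.25), r² = 182.25/4 = 45.5625.

45.5625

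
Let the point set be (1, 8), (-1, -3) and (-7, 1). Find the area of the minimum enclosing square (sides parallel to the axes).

The bounding box has width 8 and height 11.
An axis-aligned square enclosing the set must have side ≥ max(width, height).
So the minimum side is max(8, 11) = 11.
Area = 11² = 121.

121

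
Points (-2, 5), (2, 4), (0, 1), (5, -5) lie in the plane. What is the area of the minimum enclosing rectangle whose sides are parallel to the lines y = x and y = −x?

In coordinates u = x + y, v = x − y the rectangle is axis-aligned; the map (x,y)→(u,v) scales areas by 2.
u-values: 3, 6, 1, 0; range = 6 − 0 = 6.
v-values: -7, -2, -1, 10; range = 10 − (-7) = 17.
Area = (6 × 17) / 2 = 51.

51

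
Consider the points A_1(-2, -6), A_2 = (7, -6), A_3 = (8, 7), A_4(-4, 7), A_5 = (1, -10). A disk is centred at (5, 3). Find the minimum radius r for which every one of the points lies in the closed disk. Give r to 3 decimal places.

The required radius is the distance from (5, 3) to the farthest point.
Squared distances: 130, 85, 25, 97, 185.
Maximum is 185, attained at A_5.
r = √185 ≈ 13.601.

13.601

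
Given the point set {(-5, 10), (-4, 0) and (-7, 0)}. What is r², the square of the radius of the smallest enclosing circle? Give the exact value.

Call the three points A, B, C in the order given.
Side lengths²: AB² = 101, AC² = 104, BC² = 9.
Since AC² = 104 < 101 + 9 = 110, the triangle is acute, so the smallest enclosing circle is the circumcircle.
Circumcentre = (-5.5, 4.9), r² = 26.26.

26.26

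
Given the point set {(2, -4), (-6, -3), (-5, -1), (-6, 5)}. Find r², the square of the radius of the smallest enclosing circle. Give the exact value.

The minimum enclosing circle of a finite set is fixed by two of the points (as a diameter) or three (as a circumcircle).
The farthest pair is (2, -4)–(-6, 5) with squared distance 145. The circle on this segment as diameter has centre (-2, 0.5) and r² = 145/4 = 36.25.
Check (-6, -3): distance² to centre = 28.25 ≤ 36.25, so it lies inside.
All remaining points lie in this disk, and no smaller disk contains both endpoints, so this is the minimum enclosing circle.

36.25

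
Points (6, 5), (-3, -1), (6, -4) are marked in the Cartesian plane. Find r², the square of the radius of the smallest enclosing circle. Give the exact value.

32.5

Call the three points A, B, C in the order given.
Side lengths²: AB² = 117, AC² = 81, BC² = 90.
Since AB² = 117 < 90 + 81 = 171, the triangle is acute, so the smallest enclosing circle is the circumcircle.
Circumcentre = (2.5, 0.5), r² = 32.5.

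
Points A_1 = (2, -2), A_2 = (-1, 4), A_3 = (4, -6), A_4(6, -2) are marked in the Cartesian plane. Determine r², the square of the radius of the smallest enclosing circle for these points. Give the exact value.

31.25

A smallest enclosing disk is always determined by at most three of the input points on its boundary.
The farthest pair is A_2–A_3 with squared distance 125. The circle on this segment as diameter has centre (1.5, -1) and r² = 125/4 = 31.25.
Check A_1: distance² to centre = 1.25 ≤ 31.25, so it lies inside.
All remaining points lie in this disk, and no smaller disk contains both endpoints, so this is the minimum enclosing circle.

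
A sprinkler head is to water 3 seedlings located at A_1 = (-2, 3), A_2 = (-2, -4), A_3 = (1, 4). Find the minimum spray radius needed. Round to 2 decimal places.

Side lengths²: A_1A_2² = 49, A_1A_3² = 10, A_2A_3² = 73.
Since A_2A_3² = 73 ≥ 49 + 10 = 59, the angle opposite A_2A_3 is not acute, so the smallest enclosing circle has A_2A_3 as diameter.
Centre = midpoint of A_2A_3 = (-0.5, 0), r² = 73/4 = 18.25.
r = √(18.25) ≈ 4.27.

4.27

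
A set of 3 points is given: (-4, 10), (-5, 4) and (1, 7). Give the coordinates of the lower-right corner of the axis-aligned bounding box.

x-range [-5, 1], y-range [4, 10].
The lower-right corner is (1, 4).

(1, 4)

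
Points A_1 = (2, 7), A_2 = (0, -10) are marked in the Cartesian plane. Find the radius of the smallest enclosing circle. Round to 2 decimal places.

8.56

The smallest circle enclosing two points has them as diameter endpoints.
Centre = midpoint = (1, -1.5); r² = |A_1A_2|²/4 = 293/4 = 73.25.
r = √(73.25) ≈ 8.56.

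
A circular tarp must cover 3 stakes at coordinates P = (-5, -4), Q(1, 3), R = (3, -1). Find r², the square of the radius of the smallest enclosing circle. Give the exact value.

31025/1444

Side lengths²: PQ² = 85, PR² = 73, QR² = 20.
Since PQ² = 85 < 73 + 20 = 93, the triangle is acute, so the smallest enclosing circle is the circumcircle.
Circumcentre = (-31/19, -31/38), r² = 31025/1444.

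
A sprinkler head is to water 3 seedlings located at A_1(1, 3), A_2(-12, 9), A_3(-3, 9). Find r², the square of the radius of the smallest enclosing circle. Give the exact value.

Side lengths²: A_1A_2² = 205, A_1A_3² = 52, A_2A_3² = 81.
Since A_1A_2² = 205 ≥ 81 + 52 = 133, the angle opposite A_1A_2 is not acute, so the smallest enclosing circle has A_1A_2 as diameter.
Centre = midpoint of A_1A_2 = (-5.5, 6), r² = 205/4 = 51.25.

51.25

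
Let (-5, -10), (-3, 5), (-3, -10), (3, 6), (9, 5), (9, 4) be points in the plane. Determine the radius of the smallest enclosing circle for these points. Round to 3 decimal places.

10.259

The minimum enclosing circle of a finite set is fixed by two of the points (as a diameter) or three (as a circumcircle).
The farthest pair is (-5, -10)–(9, 5) with squared distance 421. The circle on this segment as diameter has centre (2, -2.5) and r² = 421/4 = 105.25.
Check (-3, 5): distance² to centre = 81.25 ≤ 105.25, so it lies inside.
All remaining points lie in this disk, and no smaller disk contains both endpoints, so this is the minimum enclosing circle.
r = √(105.25) ≈ 10.259.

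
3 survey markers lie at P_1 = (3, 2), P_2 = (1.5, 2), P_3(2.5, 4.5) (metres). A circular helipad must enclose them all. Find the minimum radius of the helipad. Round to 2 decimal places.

Side lengths²: P_1P_2² = 2.25, P_1P_3² = 6.5, P_2P_3² = 7.25.
Since P_2P_3² = 7.25 < 6.5 + 2.25 = 8.75, the triangle is acute, so the smallest enclosing circle is the circumcircle.
Circumcentre = (2.25, 3.15), r² = 1.885.
r = √(1.885) ≈ 1.37.

1.37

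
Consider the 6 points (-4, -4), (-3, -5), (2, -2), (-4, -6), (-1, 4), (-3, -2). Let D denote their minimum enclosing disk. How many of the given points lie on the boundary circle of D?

2

By Welzl's lemma the MEC is supported by two points (diametrically opposite) or three points (on a circumcircle).
The farthest pair is (-4, -6)–(-1, 4) with squared distance 109. The circle on this segment as diameter has centre (-2.5, -1) and r² = 109/4 = 27.25.
Check (-4, -4): distance² to centre = 11.25 ≤ 27.25, so it lies inside.
All remaining points lie in this disk, and no smaller disk contains both endpoints, so this is the minimum enclosing circle.
The points at distance exactly r from the centre are (-4, -6), (-1, 4) — 2 points.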